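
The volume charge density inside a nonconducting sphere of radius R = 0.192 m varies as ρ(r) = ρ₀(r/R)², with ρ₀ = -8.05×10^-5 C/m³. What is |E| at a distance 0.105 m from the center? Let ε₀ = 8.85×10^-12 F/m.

Symmetry ⇒ E = E(r) r̂. Gaussian sphere of radius r = 0.105 m (r < R).
Q_enc = ∫₀^r ρ(r')·4πr'² dr' = (4πρ₀/R²) ∫₀^r r'^4 dr' = 4πρ₀ r^5/(5·R²) = -7.005×10^-8 C.
Gauss's law: E·4πr² = Q_enc/ε₀.
E = |Q_enc|/(4πε₀r²) = (7.005×10^-8)/(4π·8.85×10^-12·(0.105)²) = 5.71×10^4 N/C.

|E| = 5.71e4 N/C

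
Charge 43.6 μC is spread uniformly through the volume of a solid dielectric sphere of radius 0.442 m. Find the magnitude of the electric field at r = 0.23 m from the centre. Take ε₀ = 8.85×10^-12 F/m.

Symmetry ⇒ E = E(r) r̂. Gaussian sphere of radius r = 0.23 m (r < R).
Only the charge within r is enclosed: Q_enc = Q·(r/R)³ = (43.6 μC)·(0.23 m/0.442 m)³ = 6.143×10^-6 C.
Since E is radial and uniform over the Gaussian sphere, Φ = E·4πr² = Q_enc/ε₀.
E = |Q_enc|/(4πε₀r²) = (6.143×10^-6)/(4π·8.85×10^-12·(0.23)²) = 1.04e6 N/C.

E = 1.04e6 N/C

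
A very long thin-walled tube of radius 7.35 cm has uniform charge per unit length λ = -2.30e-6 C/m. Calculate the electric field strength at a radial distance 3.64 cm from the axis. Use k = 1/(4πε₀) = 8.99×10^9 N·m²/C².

Choose a coaxial cylinder of radius r = 3.64 cm (arbitrary length L) as the Gaussian surface (r < 7.35 cm, inside the shell).
No charge is enclosed, so Gauss's law gives E·2πrL = 0 ⇒ E = 0.

|E| = 0 V/m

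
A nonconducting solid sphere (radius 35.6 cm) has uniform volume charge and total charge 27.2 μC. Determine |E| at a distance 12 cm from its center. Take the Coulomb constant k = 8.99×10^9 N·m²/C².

By spherical symmetry E is radial; choose a Gaussian sphere of radius r = 12 cm (r < R).
For a uniform sphere the enclosed fraction is (r/R)³, so Q_enc = (27.2 μC)(0.12/0.356)³ = 1.042×10^-6 C.
Gauss's law: E·4πr² = Q_enc/ε₀.
E = k|Q_enc|/r² = (8.99×10^9)(1.042×10^-6)/(0.12)² = 6.50×10^5 N/C.

|E| ≈ 6.50×10^5 N/C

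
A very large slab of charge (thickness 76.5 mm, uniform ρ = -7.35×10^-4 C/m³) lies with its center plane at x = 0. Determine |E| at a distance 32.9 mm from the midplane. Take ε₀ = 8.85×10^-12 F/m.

E = 2.73×10^6 N/C

By symmetry E is perpendicular to the slab. A Gaussian pillbox from −32.9 mm to +32.9 mm (face area A) lies entirely within the slab.
Q_enc = ρ·(2x)·A and flux = 2EA, so 2EA = 2ρxA/ε₀ ⇒ E = |ρ|x/ε₀.
E = (7.35×10^-4)(0.0329)/(8.85×10^-12) = 2.73×10^6 N/C.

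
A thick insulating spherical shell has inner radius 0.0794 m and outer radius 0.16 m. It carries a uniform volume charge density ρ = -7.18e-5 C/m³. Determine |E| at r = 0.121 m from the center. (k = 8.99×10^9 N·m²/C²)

E = 2.35×10^5 N/C

Use a concentric Gaussian sphere at r = 0.121 m (within the shell material, 0.0794 m < r < 0.16 m).
Enclosed charge is the volume from a to r: Q_enc = (4π/3)ρ(r³ − a³) = -3.823e-7 C.
Gauss's law: E·4πr² = Q_enc/ε₀.
E = k|Q_enc|/r² = (8.99×10^9)(3.823×10^-7)/(0.121)² = 2.35×10^5 N/C.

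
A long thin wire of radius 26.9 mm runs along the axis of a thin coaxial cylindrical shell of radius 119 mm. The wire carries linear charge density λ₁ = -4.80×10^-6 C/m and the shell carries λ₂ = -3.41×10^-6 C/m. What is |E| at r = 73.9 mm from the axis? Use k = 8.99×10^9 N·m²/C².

Take a coaxial cylindrical Gaussian surface of radius r = 73.9 mm and length L (between the conductors, 26.9 mm < r < 119 mm).
The shell at 119 mm lies outside the Gaussian surface, so λ_enc = λ₁ = -4.80e-6 C/m.
Applying ∮E·dA = Q_enc/ε₀ with the end caps contributing no flux:
E = 2k|λ_enc|/r = 2(8.99×10^9)(4.80×10^-6)/(0.0739) = 1.17e6 N/C.

|E| ≈ 1.17×10^6 N/C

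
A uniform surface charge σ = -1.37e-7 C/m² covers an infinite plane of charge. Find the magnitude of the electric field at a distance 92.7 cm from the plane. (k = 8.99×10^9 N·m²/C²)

7.74×10^3 N/C

The symmetry is planar: E is normal to the sheet and the same magnitude on both sides. Take a pillbox straddling the sheet with end-cap area A.
Flux Φ = 2EA and Q_enc = σA, so 2EA = σA/ε₀ ⇒ E = |σ|/(2ε₀), independent of distance.
E = 2πk|σ| = 2π(8.99×10^9)(1.37e-7) = 7.74×10^3 N/C.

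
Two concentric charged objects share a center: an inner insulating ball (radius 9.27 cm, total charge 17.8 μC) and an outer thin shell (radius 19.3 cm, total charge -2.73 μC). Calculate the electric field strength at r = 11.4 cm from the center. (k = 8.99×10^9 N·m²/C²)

Symmetry ⇒ E = E(r) r̂. Gaussian sphere of radius r = 11.4 cm (between the bodies, 9.27 cm < r < 19.3 cm).
Only the inner charge is enclosed; the outer shell contributes nothing inside itself. Q_enc = 17.8 μC = 1.78×10^-5 C.
Gauss's law: E·4πr² = Q_enc/ε₀.
E = k|Q_enc|/r² = (8.99×10^9)(1.78×10^-5)/(0.114)² = 1.23×10^7 N/C.

E ≈ 1.23e7 N/C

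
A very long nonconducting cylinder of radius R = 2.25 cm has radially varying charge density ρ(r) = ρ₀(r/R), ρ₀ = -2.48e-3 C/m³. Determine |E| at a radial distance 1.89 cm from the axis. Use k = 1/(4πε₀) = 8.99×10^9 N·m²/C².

Coaxial Gaussian cylinder, radius r = 1.89 cm, length L (r < R).
Integrating ρ over the cross-section to radius r: λ_enc = (2πρ₀/R) ∫₀^r r'^2 dr' = 2πρ₀ r^3/(3·R) = -1.559×10^-6 C/m.
Applying ∮E·dA = Q_enc/ε₀ with the end caps contributing no flux:
E = 2k|λ_enc|/r = 2(8.99×10^9)(1.559×10^-6)/(0.0189) = 1.48×10^6 N/C.

E = 1.48×10^6 V/m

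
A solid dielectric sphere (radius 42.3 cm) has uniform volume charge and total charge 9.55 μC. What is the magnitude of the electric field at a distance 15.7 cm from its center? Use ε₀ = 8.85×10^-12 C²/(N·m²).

E = 1.78e5 N/C

Use a concentric Gaussian sphere at r = 15.7 cm (r < R).
Only the charge within r is enclosed: Q_enc = Q·(r/R)³ = (9.55 μC)·(15.7 cm/42.3 cm)³ = 4.883e-7 C.
Gauss's law: E·4πr² = Q_enc/ε₀.
E = |Q_enc|/(4πε₀r²) = (4.883×10^-7)/(4π·8.85×10^-12·(0.157)²) = 1.78e5 N/C.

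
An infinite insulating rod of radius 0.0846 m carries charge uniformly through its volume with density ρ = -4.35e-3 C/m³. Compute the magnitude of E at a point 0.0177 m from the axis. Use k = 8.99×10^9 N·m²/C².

Choose a coaxial cylinder of radius r = 0.0177 m (arbitrary length L) as the Gaussian surface (r < R).
Enclosed charge per unit length: λ_enc = ρ·πr² = (-4.35×10^-3)π(0.0177)² = -4.281×10^-6 C/m.
By Gauss's law (flux through the curved wall only), E·2πrL = λ_enc L/ε₀.
E = 2k|λ_enc|/r = 2(8.99×10^9)(4.281×10^-6)/(0.0177) = 4.35×10^6 N/C.

4.35×10^6 N/C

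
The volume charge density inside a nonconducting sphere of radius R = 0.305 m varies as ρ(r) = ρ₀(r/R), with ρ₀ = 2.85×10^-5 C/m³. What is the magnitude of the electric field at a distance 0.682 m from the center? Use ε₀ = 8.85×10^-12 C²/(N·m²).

|E| ≈ 4.91×10^4 N/C

Use a concentric Gaussian sphere at r = 0.682 m (r > R, all charge enclosed).
Q_enc = 4π ∫₀^R ρ₀(r'/R)^1 r'² dr' = 4πρ₀R³/4 = 2.54×10^-6 C.
Since E is radial and uniform over the Gaussian sphere, Φ = E·4πr² = Q_enc/ε₀.
E = |Q_enc|/(4πε₀r²) = (2.54×10^-6)/(4π·8.85×10^-12·(0.682)²) = 4.91×10^4 N/C.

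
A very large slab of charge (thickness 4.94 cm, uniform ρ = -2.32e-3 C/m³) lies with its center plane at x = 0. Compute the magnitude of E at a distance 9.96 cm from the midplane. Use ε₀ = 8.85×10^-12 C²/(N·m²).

6.48e6 N/C

The point |x| = 9.96 cm lies outside the slab (half-thickness 0.0247 m). A symmetric pillbox spanning the full slab encloses Q_enc = ρ·d·A.
Flux = 2EA ⇒ E = |ρ|d/(2ε₀), independent of distance outside.
E = (2.32×10^-3)(0.0494)/(2·8.85×10^-12) = 6.48e6 N/C.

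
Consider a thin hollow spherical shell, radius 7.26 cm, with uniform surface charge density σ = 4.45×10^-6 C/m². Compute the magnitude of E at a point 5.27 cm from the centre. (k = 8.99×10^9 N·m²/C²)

E = 0

By spherical symmetry E is radial; choose a Gaussian sphere of radius r = 5.27 cm (inside the shell, r < 7.26 cm).
No charge lies within this surface, so Q_enc = 0 and Gauss's law gives E·4πr² = 0 ⇒ E = 0.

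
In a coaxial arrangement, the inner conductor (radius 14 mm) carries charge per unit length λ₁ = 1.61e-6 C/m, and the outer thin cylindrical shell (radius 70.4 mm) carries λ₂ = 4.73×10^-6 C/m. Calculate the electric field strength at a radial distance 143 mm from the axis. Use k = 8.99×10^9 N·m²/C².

By cylindrical symmetry E is radial; use a coaxial Gaussian cylinder of radius 143 mm and length L (r > 70.4 mm, enclosing both).
λ_enc = λ₁ + λ₂ = (1.61×10^-6) + (4.73×10^-6) = 6.34×10^-6 C/m.
Gauss's law: E·2πrL = λ_enc L/ε₀.
E = 2k|λ_enc|/r = 2(8.99×10^9)(6.34e-6)/(0.143) = 7.97×10^5 N/C.

|E| ≈ 7.97×10^5 N/C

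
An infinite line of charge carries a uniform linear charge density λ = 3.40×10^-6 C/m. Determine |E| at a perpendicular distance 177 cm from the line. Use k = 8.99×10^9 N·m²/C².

3.45e4 N/C

Take a coaxial cylindrical Gaussian surface of radius r = 177 cm and length L.
Q_enc = λL, so λ_enc = 3.40×10^-6 C/m.
By Gauss's law (flux through the curved wall only), E·2πrL = λ_enc L/ε₀.
E = 2k|λ_enc|/r = 2(8.99×10^9)(3.40×10^-6)/(1.77) = 3.45×10^4 N/C.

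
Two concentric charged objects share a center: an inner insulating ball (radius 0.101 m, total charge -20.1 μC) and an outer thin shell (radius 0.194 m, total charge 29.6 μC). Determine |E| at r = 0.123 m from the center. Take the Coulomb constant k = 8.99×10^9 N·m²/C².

|E| = 1.19×10^7 N/C

Take a concentric spherical Gaussian surface of radius r = 0.123 m (between the bodies, 0.101 m < r < 0.194 m).
The shell at 0.194 m lies outside the Gaussian surface, so Q_enc = -20.1 μC = -2.01e-5 C.
By Gauss's law, ∮E·dA = E·4πr² = Q_enc/ε₀.
E = k|Q_enc|/r² = (8.99×10^9)(2.01e-5)/(0.123)² = 1.19×10^7 N/C.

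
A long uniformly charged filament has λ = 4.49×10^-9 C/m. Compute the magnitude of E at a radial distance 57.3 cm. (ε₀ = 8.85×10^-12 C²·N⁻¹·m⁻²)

Choose a coaxial cylinder of radius r = 57.3 cm (arbitrary length L) as the Gaussian surface.
Q_enc = λL, so λ_enc = 4.49e-9 C/m.
By Gauss's law (flux through the curved wall only), E·2πrL = λ_enc L/ε₀.
E = |λ_enc|/(2πε₀r) = (4.49×10^-9)/(2π·8.85×10^-12·0.573) = 141 N/C.

141 N/C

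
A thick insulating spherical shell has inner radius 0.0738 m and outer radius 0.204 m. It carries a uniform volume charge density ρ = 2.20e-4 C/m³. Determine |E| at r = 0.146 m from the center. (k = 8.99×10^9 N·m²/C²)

E ≈ 1.05×10^6 N/C

By spherical symmetry E is radial; choose a Gaussian sphere of radius r = 0.146 m (within the shell material, 0.0738 m < r < 0.204 m).
Enclosed charge is the volume from a to r: Q_enc = (4π/3)ρ(r³ − a³) = 2.498×10^-6 C.
Since E is radial and uniform over the Gaussian sphere, Φ = E·4πr² = Q_enc/ε₀.
E = k|Q_enc|/r² = (8.99×10^9)(2.498×10^-6)/(0.146)² = 1.05e6 N/C.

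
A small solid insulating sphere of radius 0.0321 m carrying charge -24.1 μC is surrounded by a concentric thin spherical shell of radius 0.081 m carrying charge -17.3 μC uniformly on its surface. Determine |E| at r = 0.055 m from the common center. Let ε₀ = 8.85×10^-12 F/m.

|E| ≈ 7.16e7 N/C

Use a concentric Gaussian sphere at r = 0.055 m (between the bodies, 0.0321 m < r < 0.081 m).
Only the inner charge is enclosed; the outer shell contributes nothing inside itself. Q_enc = -24.1 μC = -2.41×10^-5 C.
Gauss's law: E·4πr² = Q_enc/ε₀.
E = |Q_enc|/(4πε₀r²) = (2.41e-5)/(4π·8.85×10^-12·(0.055)²) = 7.16×10^7 N/C.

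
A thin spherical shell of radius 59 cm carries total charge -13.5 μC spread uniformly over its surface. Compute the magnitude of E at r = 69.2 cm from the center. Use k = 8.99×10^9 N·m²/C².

E ≈ 2.53e5 N/C

By spherical symmetry E is radial; choose a Gaussian sphere of radius r = 69.2 cm (r > 59 cm).
The entire shell is enclosed: Q_enc = -1.35×10^-5 C.
Since E is radial and uniform over the Gaussian sphere, Φ = E·4πr² = Q_enc/ε₀.
E = k|Q_enc|/r² = (8.99×10^9)(1.35e-5)/(0.692)² = 2.53e5 N/C.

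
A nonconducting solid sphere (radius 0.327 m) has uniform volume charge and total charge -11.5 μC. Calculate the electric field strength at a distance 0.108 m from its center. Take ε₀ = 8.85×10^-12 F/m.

|E| ≈ 3.19×10^5 V/m

Use a concentric Gaussian sphere at r = 0.108 m (r < R).
For a uniform sphere the enclosed fraction is (r/R)³, so Q_enc = (-11.5 μC)(0.108/0.327)³ = -4.143×10^-7 C.
Since E is radial and uniform over the Gaussian sphere, Φ = E·4πr² = Q_enc/ε₀.
E = |Q_enc|/(4πε₀r²) = (4.143×10^-7)/(4π·8.85×10^-12·(0.108)²) = 3.19×10^5 N/C.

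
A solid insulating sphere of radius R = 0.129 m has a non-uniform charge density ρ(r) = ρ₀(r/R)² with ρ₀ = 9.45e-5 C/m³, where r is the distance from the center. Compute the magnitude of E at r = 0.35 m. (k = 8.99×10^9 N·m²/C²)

3.74×10^4 N/C

Symmetry ⇒ E = E(r) r̂. Gaussian sphere of radius r = 0.35 m (r > R, all charge enclosed).
Q_enc = 4π ∫₀^R ρ₀(r'/R)^2 r'² dr' = 4πρ₀R³/5 = 5.098×10^-7 C.
Applying ∮E·dA = Q_enc/ε₀ with Φ = E(4πr²):
E = k|Q_enc|/r² = (8.99×10^9)(5.098×10^-7)/(0.35)² = 3.74×10^4 N/C.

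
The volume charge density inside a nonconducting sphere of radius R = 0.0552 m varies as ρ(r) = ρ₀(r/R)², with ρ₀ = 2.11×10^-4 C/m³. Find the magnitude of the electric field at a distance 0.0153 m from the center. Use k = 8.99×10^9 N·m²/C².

Use a concentric Gaussian sphere at r = 0.0153 m (r < R).
Integrate the density: Q_enc = 4π ∫₀^r ρ₀(r'/R)^2 r'² dr' = 4πρ₀ r^5/(5·R²) = 1.459e-10 C.
By Gauss's law, ∮E·dA = E·4πr² = Q_enc/ε₀.
E = k|Q_enc|/r² = (8.99×10^9)(1.459×10^-10)/(0.0153)² = 5.60×10^3 N/C.

E ≈ 5.60×10^3 N/C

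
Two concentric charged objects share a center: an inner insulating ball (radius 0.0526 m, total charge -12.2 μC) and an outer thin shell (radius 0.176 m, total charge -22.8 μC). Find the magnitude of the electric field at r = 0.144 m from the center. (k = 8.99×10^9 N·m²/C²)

|E| = 5.29×10^6 V/m

Symmetry ⇒ E = E(r) r̂. Gaussian sphere of radius r = 0.144 m (between the bodies, 0.0526 m < r < 0.176 m).
The shell at 0.176 m lies outside the Gaussian surface, so Q_enc = -12.2 μC = -1.22e-5 C.
Since E is radial and uniform over the Gaussian sphere, Φ = E·4πr² = Q_enc/ε₀.
E = k|Q_enc|/r² = (8.99×10^9)(1.22×10^-5)/(0.144)² = 5.29e6 N/C.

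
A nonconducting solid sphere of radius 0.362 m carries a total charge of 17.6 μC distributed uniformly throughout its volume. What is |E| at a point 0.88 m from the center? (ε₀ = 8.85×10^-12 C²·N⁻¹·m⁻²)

2.04×10^5 N/C

Symmetry ⇒ E = E(r) r̂. Gaussian sphere of radius r = 0.88 m (r > R, so the entire charge is enclosed).
Q_enc = 17.6 μC = 1.76×10^-5 C.
Gauss's law: E·4πr² = Q_enc/ε₀.
E = |Q_enc|/(4πε₀r²) = (1.76×10^-5)/(4π·8.85×10^-12·(0.88)²) = 2.04×10^5 N/C.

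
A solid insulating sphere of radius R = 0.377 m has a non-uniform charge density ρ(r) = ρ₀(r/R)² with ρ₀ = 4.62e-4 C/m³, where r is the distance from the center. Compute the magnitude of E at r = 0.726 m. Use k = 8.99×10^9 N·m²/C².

Use a concentric Gaussian sphere at r = 0.726 m (r > R, all charge enclosed).
Q_enc = 4π ∫₀^R ρ₀(r'/R)^2 r'² dr' = 4πρ₀R³/5 = 6.222×10^-5 C.
Gauss's law: E·4πr² = Q_enc/ε₀.
E = k|Q_enc|/r² = (8.99×10^9)(6.222×10^-5)/(0.726)² = 1.06×10^6 N/C.

|E| = 1.06×10^6 V/m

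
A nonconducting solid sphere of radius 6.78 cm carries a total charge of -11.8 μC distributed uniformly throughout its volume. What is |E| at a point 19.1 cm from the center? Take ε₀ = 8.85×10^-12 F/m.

E = 2.91×10^6 N/C

Take a concentric spherical Gaussian surface of radius r = 19.1 cm (r > R, so the entire charge is enclosed).
Q_enc = -11.8 μC = -1.18e-5 C.
Applying ∮E·dA = Q_enc/ε₀ with Φ = E(4πr²):
E = |Q_enc|/(4πε₀r²) = (1.18×10^-5)/(4π·8.85×10^-12·(0.191)²) = 2.91×10^6 N/C.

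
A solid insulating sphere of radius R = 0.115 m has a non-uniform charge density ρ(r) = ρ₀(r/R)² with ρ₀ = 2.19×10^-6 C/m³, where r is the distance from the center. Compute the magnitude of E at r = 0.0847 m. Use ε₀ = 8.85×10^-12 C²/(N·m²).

Take a concentric spherical Gaussian surface of radius r = 0.0847 m (r < R).
Integrate the density: Q_enc = 4π ∫₀^r ρ₀(r'/R)^2 r'² dr' = 4πρ₀ r^5/(5·R²) = 1.814×10^-9 C.
Since E is radial and uniform over the Gaussian sphere, Φ = E·4πr² = Q_enc/ε₀.
E = |Q_enc|/(4πε₀r²) = (1.814×10^-9)/(4π·8.85×10^-12·(0.0847)²) = 2.27e3 N/C.

|E| = 2.27e3 N/C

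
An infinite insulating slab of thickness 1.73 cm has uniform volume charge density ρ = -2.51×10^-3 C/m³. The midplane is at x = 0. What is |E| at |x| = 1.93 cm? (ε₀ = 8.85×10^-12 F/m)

The point |x| = 1.93 cm lies outside the slab (half-thickness 0.00865 m). A symmetric pillbox spanning the full slab encloses Q_enc = ρ·d·A.
Flux = 2EA ⇒ E = |ρ|d/(2ε₀), independent of distance outside.
E = (2.51e-3)(0.0173)/(2·8.85×10^-12) = 2.45e6 N/C.

E ≈ 2.45×10^6 N/C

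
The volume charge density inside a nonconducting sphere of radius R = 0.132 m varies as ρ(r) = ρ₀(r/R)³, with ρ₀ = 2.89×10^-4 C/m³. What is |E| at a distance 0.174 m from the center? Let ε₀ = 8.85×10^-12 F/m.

4.13×10^5 N/C

Use a concentric Gaussian sphere at r = 0.174 m (r > R, all charge enclosed).
Q_enc = 4π ∫₀^R ρ₀(r'/R)^3 r'² dr' = 4πρ₀R³/6 = 1.392e-6 C.
Applying ∮E·dA = Q_enc/ε₀ with Φ = E(4πr²):
E = |Q_enc|/(4πε₀r²) = (1.392×10^-6)/(4π·8.85×10^-12·(0.174)²) = 4.13e5 N/C.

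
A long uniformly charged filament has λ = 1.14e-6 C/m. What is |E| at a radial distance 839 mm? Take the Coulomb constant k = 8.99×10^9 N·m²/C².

2.44×10^4 V/m

Take a coaxial cylindrical Gaussian surface of radius r = 839 mm and length L.
Q_enc = λL, so λ_enc = 1.14e-6 C/m.
Gauss's law: E·2πrL = λ_enc L/ε₀.
E = 2k|λ_enc|/r = 2(8.99×10^9)(1.14×10^-6)/(0.839) = 2.44×10^4 N/C.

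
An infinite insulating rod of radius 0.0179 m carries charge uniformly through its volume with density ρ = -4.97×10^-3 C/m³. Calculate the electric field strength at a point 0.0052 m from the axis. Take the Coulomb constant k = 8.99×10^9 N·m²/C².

|E| ≈ 1.46×10^6 V/m

Take a coaxial cylindrical Gaussian surface of radius r = 0.0052 m and length L (r < R).
Charge inside radius r per length L is ρ·πr²·L, so λ_enc = ρπr² = -4.222×10^-7 C/m.
Gauss's law: E·2πrL = λ_enc L/ε₀.
E = 2k|λ_enc|/r = 2(8.99×10^9)(4.222×10^-7)/(0.0052) = 1.46×10^6 N/C.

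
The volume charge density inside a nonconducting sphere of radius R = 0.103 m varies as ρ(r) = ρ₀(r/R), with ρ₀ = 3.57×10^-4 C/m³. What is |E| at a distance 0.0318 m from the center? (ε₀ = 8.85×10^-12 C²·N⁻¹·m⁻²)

Take a concentric spherical Gaussian surface of radius r = 0.0318 m (r < R).
Integrate the density: Q_enc = 4π ∫₀^r ρ₀(r'/R)^1 r'² dr' = 4πρ₀ r^4/(4·R) = 1.113×10^-8 C.
Applying ∮E·dA = Q_enc/ε₀ with Φ = E(4πr²):
E = |Q_enc|/(4πε₀r²) = (1.113×10^-8)/(4π·8.85×10^-12·(0.0318)²) = 9.90×10^4 N/C.

E ≈ 9.90e4 N/C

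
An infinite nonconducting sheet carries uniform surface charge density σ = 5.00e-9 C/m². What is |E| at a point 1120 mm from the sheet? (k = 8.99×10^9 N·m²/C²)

The symmetry is planar: E is normal to the sheet and the same magnitude on both sides. Take a pillbox straddling the sheet with end-cap area A.
Flux Φ = 2EA and Q_enc = σA, so 2EA = σA/ε₀ ⇒ E = |σ|/(2ε₀), independent of distance.
E = 2πk|σ| = 2π(8.99×10^9)(5.00e-9) = 282 N/C.

E = 282 N/C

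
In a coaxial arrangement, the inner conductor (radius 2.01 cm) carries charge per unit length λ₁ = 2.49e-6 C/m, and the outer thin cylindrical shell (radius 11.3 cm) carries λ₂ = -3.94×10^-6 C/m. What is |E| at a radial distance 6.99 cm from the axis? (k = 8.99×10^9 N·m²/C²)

Coaxial Gaussian cylinder, radius r = 6.99 cm, length L (between the conductors, 2.01 cm < r < 11.3 cm).
Only the inner wire is enclosed; the outer shell contributes nothing inside itself. λ_enc = λ₁ = 2.49×10^-6 C/m.
By Gauss's law (flux through the curved wall only), E·2πrL = λ_enc L/ε₀.
E = 2k|λ_enc|/r = 2(8.99×10^9)(2.49e-6)/(0.0699) = 6.40×10^5 N/C.

|E| ≈ 6.40×10^5 N/C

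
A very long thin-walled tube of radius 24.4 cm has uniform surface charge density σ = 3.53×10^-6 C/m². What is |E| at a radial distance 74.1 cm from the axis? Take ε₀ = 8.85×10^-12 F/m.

Coaxial Gaussian cylinder, radius r = 74.1 cm, length L (r > 24.4 cm).
The whole shell is enclosed: λ_enc = σ·2πR = (3.53e-6)·2π·(0.244) = 5.412e-6 C/m.
Applying ∮E·dA = Q_enc/ε₀ with the end caps contributing no flux:
E = |λ_enc|/(2πε₀r) = (5.412×10^-6)/(2π·8.85×10^-12·0.741) = 1.31e5 N/C.

|E| ≈ 1.31×10^5 N/C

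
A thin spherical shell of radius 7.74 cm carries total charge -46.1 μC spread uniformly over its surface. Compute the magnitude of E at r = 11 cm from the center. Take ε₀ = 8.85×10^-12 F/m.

By spherical symmetry E is radial; choose a Gaussian sphere of radius r = 11 cm (r > 7.74 cm).
The entire shell is enclosed: Q_enc = -4.61×10^-5 C.
Gauss's law: E·4πr² = Q_enc/ε₀.
E = |Q_enc|/(4πε₀r²) = (4.61×10^-5)/(4π·8.85×10^-12·(0.11)²) = 3.43e7 N/C.

|E| ≈ 3.43×10^7 N/C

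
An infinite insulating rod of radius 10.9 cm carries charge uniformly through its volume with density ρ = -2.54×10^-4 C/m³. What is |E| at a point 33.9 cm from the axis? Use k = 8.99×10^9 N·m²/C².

5.03×10^5 N/C

Choose a coaxial cylinder of radius r = 33.9 cm (arbitrary length L) as the Gaussian surface (r > 10.9 cm, full cross-section enclosed).
λ_enc = ρ·πR² = (-2.54e-4)π(0.109)² = -9.481e-6 C/m.
Since E is radial and uniform over the curved surface, Φ = E·2πrL = Q_enc/ε₀ = λ_enc L/ε₀.
E = 2k|λ_enc|/r = 2(8.99×10^9)(9.481e-6)/(0.339) = 5.03×10^5 N/C.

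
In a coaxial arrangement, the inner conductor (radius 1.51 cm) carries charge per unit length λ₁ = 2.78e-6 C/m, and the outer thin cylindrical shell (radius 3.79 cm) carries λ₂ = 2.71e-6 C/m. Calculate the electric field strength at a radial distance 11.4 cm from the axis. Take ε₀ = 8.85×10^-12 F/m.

By cylindrical symmetry E is radial; use a coaxial Gaussian cylinder of radius 11.4 cm and length L (r > 3.79 cm, enclosing both).
λ_enc = λ₁ + λ₂ = (2.78e-6) + (2.71e-6) = 5.49×10^-6 C/m.
Gauss's law: E·2πrL = λ_enc L/ε₀.
E = |λ_enc|/(2πε₀r) = (5.49×10^-6)/(2π·8.85×10^-12·0.114) = 8.66×10^5 N/C.

E = 8.66×10^5 N/C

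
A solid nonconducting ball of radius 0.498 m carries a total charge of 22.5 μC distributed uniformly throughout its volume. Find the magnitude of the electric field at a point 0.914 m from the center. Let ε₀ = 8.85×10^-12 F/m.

E = 2.42e5 N/C

By spherical symmetry E is radial; choose a Gaussian sphere of radius r = 0.914 m (r > R, so the entire charge is enclosed).
Q_enc = 22.5 μC = 2.25×10^-5 C.
Since E is radial and uniform over the Gaussian sphere, Φ = E·4πr² = Q_enc/ε₀.
E = |Q_enc|/(4πε₀r²) = (2.25e-5)/(4π·8.85×10^-12·(0.914)²) = 2.42×10^5 N/C.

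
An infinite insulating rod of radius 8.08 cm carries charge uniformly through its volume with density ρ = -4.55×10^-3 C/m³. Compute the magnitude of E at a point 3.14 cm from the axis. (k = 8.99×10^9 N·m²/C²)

E = 8.07e6 V/m

By cylindrical symmetry E is radial; use a coaxial Gaussian cylinder of radius 3.14 cm and length L (r < R).
Charge inside radius r per length L is ρ·πr²·L, so λ_enc = ρπr² = -1.409×10^-5 C/m.
Applying ∮E·dA = Q_enc/ε₀ with the end caps contributing no flux:
E = 2k|λ_enc|/r = 2(8.99×10^9)(1.409e-5)/(0.0314) = 8.07×10^6 N/C.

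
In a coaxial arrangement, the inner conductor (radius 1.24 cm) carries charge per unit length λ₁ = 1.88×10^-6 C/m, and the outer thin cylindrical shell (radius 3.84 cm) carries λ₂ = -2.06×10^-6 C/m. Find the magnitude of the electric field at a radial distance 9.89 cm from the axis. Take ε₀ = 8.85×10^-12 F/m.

Choose a coaxial cylinder of radius r = 9.89 cm (arbitrary length L) as the Gaussian surface (r > 3.84 cm, enclosing both).
λ_enc = λ₁ + λ₂ = (1.88e-6) + (-2.06×10^-6) = -1.80×10^-7 C/m.
By Gauss's law (flux through the curved wall only), E·2πrL = λ_enc L/ε₀.
E = |λ_enc|/(2πε₀r) = (1.80×10^-7)/(2π·8.85×10^-12·0.0989) = 3.27×10^4 N/C.

E = 3.27×10^4 N/C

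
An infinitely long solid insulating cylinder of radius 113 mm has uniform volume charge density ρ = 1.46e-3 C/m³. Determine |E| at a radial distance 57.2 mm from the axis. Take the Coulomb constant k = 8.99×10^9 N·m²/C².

|E| ≈ 4.72×10^6 N/C

Coaxial Gaussian cylinder, radius r = 57.2 mm, length L (r < R).
Charge inside radius r per length L is ρ·πr²·L, so λ_enc = ρπr² = 1.501e-5 C/m.
Gauss's law: E·2πrL = λ_enc L/ε₀.
E = 2k|λ_enc|/r = 2(8.99×10^9)(1.501e-5)/(0.0572) = 4.72e6 N/C.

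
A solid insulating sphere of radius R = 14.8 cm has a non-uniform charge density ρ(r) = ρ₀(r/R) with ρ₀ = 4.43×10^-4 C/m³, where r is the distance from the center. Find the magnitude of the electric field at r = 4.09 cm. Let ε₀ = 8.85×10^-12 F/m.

Take a concentric spherical Gaussian surface of radius r = 4.09 cm (r < R).
Integrate the density: Q_enc = 4π ∫₀^r ρ₀(r'/R)^1 r'² dr' = 4πρ₀ r^4/(4·R) = 2.631e-8 C.
Gauss's law: E·4πr² = Q_enc/ε₀.
E = |Q_enc|/(4πε₀r²) = (2.631×10^-8)/(4π·8.85×10^-12·(0.0409)²) = 1.41×10^5 N/C.

E ≈ 1.41×10^5 V/m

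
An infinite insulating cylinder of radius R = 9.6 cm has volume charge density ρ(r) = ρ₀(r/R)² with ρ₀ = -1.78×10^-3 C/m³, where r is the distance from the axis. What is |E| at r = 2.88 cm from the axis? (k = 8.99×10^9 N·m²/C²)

Take a coaxial cylindrical Gaussian surface of radius r = 2.88 cm and length L (r < R).
Integrating ρ over the cross-section to radius r: λ_enc = (2πρ₀/R²) ∫₀^r r'^3 dr' = 2πρ₀ r^4/(4·R²) = -2.087×10^-7 C/m.
By Gauss's law (flux through the curved wall only), E·2πrL = λ_enc L/ε₀.
E = 2k|λ_enc|/r = 2(8.99×10^9)(2.087e-7)/(0.0288) = 1.30e5 N/C.

E = 1.30×10^5 N/C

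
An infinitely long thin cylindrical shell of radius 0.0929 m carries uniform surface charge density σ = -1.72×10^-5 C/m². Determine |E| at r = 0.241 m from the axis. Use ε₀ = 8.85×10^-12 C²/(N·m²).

Coaxial Gaussian cylinder, radius r = 0.241 m, length L (r > 0.0929 m).
The whole shell is enclosed: λ_enc = σ·2πR = (-1.72e-5)·2π·(0.0929) = -1.004×10^-5 C/m.
Gauss's law: E·2πrL = λ_enc L/ε₀.
E = |λ_enc|/(2πε₀r) = (1.004×10^-5)/(2π·8.85×10^-12·0.241) = 7.49×10^5 N/C.

E = 7.49×10^5 N/C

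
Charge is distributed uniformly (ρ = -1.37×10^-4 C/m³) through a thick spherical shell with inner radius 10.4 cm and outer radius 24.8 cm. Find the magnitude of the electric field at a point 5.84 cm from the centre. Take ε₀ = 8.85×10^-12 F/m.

E = 0 (no enclosed charge)

Use a concentric Gaussian sphere at r = 5.84 cm (r < 10.4 cm, inside the empty cavity).
Q_enc = 0 (all charge lies at larger r); Gauss's law gives E = 0.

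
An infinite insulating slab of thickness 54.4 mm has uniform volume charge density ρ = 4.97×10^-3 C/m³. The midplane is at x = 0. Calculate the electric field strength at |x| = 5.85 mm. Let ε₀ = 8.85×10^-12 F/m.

By symmetry E is perpendicular to the slab. A Gaussian pillbox from −5.85 mm to +5.85 mm (face area A) lies entirely within the slab.
Q_enc = ρ·(2x)·A and flux = 2EA, so 2EA = 2ρxA/ε₀ ⇒ E = |ρ|x/ε₀.
E = (4.97e-3)(0.00585)/(8.85×10^-12) = 3.29e6 N/C.

E ≈ 3.29e6 N/C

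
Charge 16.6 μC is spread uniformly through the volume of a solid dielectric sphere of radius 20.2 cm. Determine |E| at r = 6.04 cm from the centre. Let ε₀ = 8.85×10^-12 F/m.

Use a concentric Gaussian sphere at r = 6.04 cm (r < R).
For a uniform sphere the enclosed fraction is (r/R)³, so Q_enc = (16.6 μC)(0.0604/0.202)³ = 4.438×10^-7 C.
By Gauss's law, ∮E·dA = E·4πr² = Q_enc/ε₀.
E = |Q_enc|/(4πε₀r²) = (4.438×10^-7)/(4π·8.85×10^-12·(0.0604)²) = 1.09×10^6 N/C.

E = 1.09×10^6 N/C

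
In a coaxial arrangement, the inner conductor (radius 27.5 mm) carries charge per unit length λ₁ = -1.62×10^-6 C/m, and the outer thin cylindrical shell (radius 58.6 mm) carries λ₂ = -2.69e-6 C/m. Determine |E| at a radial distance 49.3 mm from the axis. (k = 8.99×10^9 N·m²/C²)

Take a coaxial cylindrical Gaussian surface of radius r = 49.3 mm and length L (between the conductors, 27.5 mm < r < 58.6 mm).
Only the inner wire is enclosed; the outer shell contributes nothing inside itself. λ_enc = λ₁ = -1.62e-6 C/m.
Gauss's law: E·2πrL = λ_enc L/ε₀.
E = 2k|λ_enc|/r = 2(8.99×10^9)(1.62×10^-6)/(0.0493) = 5.91×10^5 N/C.

E ≈ 5.91×10^5 N/C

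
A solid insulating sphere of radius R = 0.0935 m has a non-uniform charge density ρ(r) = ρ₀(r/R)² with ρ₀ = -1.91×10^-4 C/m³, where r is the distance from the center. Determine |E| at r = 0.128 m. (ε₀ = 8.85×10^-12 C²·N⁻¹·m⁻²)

Use a concentric Gaussian sphere at r = 0.128 m (r > R, all charge enclosed).
Q_enc = 4π ∫₀^R ρ₀(r'/R)^2 r'² dr' = 4πρ₀R³/5 = -3.924e-7 C.
Applying ∮E·dA = Q_enc/ε₀ with Φ = E(4πr²):
E = |Q_enc|/(4πε₀r²) = (3.924×10^-7)/(4π·8.85×10^-12·(0.128)²) = 2.15e5 N/C.

E = 2.15e5 V/m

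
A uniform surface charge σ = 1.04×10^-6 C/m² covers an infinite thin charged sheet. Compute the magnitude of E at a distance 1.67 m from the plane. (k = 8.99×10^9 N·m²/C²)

|E| ≈ 5.87×10^4 N/C

Choose a cylindrical pillbox piercing the sheet, end faces (area A) parallel to it.
Flux Φ = 2EA and Q_enc = σA, so 2EA = σA/ε₀ ⇒ E = |σ|/(2ε₀), independent of distance.
E = 2πk|σ| = 2π(8.99×10^9)(1.04×10^-6) = 5.87×10^4 N/C.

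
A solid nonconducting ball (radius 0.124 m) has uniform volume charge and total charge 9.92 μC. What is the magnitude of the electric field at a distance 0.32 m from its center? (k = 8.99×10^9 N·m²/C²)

|E| ≈ 8.71e5 V/m

By spherical symmetry E is radial; choose a Gaussian sphere of radius r = 0.32 m (r > R, so the entire charge is enclosed).
Q_enc = 9.92 μC = 9.92×10^-6 C.
Applying ∮E·dA = Q_enc/ε₀ with Φ = E(4πr²):
E = k|Q_enc|/r² = (8.99×10^9)(9.92e-6)/(0.32)² = 8.71e5 N/C.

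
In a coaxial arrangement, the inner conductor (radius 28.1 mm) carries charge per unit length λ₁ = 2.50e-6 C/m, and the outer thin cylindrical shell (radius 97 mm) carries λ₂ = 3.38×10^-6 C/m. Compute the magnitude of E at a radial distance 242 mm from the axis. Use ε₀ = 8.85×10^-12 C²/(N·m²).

By cylindrical symmetry E is radial; use a coaxial Gaussian cylinder of radius 242 mm and length L (r > 97 mm, enclosing both).
λ_enc = λ₁ + λ₂ = (2.50e-6) + (3.38×10^-6) = 5.88×10^-6 C/m.
By Gauss's law (flux through the curved wall only), E·2πrL = λ_enc L/ε₀.
E = |λ_enc|/(2πε₀r) = (5.88e-6)/(2π·8.85×10^-12·0.242) = 4.37×10^5 N/C.

|E| ≈ 4.37e5 V/m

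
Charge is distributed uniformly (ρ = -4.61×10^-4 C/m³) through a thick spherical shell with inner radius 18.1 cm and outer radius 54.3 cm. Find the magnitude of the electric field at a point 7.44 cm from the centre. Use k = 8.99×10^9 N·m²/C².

|E| = 0 V/m

Symmetry ⇒ E = E(r) r̂. Gaussian sphere of radius r = 7.44 cm (r < 18.1 cm, inside the empty cavity).
No charge is enclosed, so by Gauss's law E·4πr² = 0 ⇒ E = 0.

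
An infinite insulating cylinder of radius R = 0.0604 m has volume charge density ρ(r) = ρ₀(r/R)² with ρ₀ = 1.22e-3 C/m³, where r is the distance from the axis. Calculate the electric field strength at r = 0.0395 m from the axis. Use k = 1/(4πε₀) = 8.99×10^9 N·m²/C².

Take a coaxial cylindrical Gaussian surface of radius r = 0.0395 m and length L (r < R).
Integrating ρ over the cross-section to radius r: λ_enc = (2πρ₀/R²) ∫₀^r r'^3 dr' = 2πρ₀ r^4/(4·R²) = 1.279e-6 C/m.
Applying ∮E·dA = Q_enc/ε₀ with the end caps contributing no flux:
E = 2k|λ_enc|/r = 2(8.99×10^9)(1.279×10^-6)/(0.0395) = 5.82×10^5 N/C.

E = 5.82×10^5 V/m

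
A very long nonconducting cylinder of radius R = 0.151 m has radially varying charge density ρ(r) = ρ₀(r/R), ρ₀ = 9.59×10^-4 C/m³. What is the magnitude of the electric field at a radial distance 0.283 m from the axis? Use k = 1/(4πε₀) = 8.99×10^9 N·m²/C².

2.91×10^6 N/C

Coaxial Gaussian cylinder, radius r = 0.283 m, length L (r > R, full charge per length enclosed).
λ_enc = 2π ∫₀^R ρ₀(r'/R)^1 r' dr' = 2πρ₀R²/3 = 4.58×10^-5 C/m.
By Gauss's law (flux through the curved wall only), E·2πrL = λ_enc L/ε₀.
E = 2k|λ_enc|/r = 2(8.99×10^9)(4.58×10^-5)/(0.283) = 2.91×10^6 N/C.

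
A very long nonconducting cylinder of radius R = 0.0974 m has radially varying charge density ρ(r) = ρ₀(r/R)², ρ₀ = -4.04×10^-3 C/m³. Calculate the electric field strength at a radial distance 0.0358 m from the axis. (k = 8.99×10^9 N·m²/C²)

Coaxial Gaussian cylinder, radius r = 0.0358 m, length L (r < R).
Integrating ρ over the cross-section to radius r: λ_enc = (2πρ₀/R²) ∫₀^r r'^3 dr' = 2πρ₀ r^4/(4·R²) = -1.099×10^-6 C/m.
Since E is radial and uniform over the curved surface, Φ = E·2πrL = Q_enc/ε₀ = λ_enc L/ε₀.
E = 2k|λ_enc|/r = 2(8.99×10^9)(1.099×10^-6)/(0.0358) = 5.52×10^5 N/C.

5.52×10^5 V/m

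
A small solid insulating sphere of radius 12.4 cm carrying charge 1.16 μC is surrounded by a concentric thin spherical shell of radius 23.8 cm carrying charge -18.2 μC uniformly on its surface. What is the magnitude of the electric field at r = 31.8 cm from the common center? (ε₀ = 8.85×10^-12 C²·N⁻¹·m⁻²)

By spherical symmetry E is radial; choose a Gaussian sphere of radius r = 31.8 cm (r > 23.8 cm, enclosing both).
Q_enc = (1.16 μC) + (-18.2 μC) = -1.704×10^-5 C.
Since E is radial and uniform over the Gaussian sphere, Φ = E·4πr² = Q_enc/ε₀.
E = |Q_enc|/(4πε₀r²) = (1.704×10^-5)/(4π·8.85×10^-12·(0.318)²) = 1.52e6 N/C.

1.52e6 N/C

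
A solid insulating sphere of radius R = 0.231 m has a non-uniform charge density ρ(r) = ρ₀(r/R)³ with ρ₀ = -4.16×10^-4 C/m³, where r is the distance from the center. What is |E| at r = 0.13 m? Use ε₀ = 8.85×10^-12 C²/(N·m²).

|E| = 1.82×10^5 V/m

Symmetry ⇒ E = E(r) r̂. Gaussian sphere of radius r = 0.13 m (r < R).
Integrate the density: Q_enc = 4π ∫₀^r ρ₀(r'/R)^3 r'² dr' = 4πρ₀ r^6/(6·R³) = -3.412×10^-7 C.
Since E is radial and uniform over the Gaussian sphere, Φ = E·4πr² = Q_enc/ε₀.
E = |Q_enc|/(4πε₀r²) = (3.412×10^-7)/(4π·8.85×10^-12·(0.13)²) = 1.82e5 N/C.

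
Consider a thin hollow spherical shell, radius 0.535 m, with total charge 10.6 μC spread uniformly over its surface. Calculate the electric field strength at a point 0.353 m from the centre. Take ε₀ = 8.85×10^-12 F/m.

Use a concentric Gaussian sphere at r = 0.353 m (inside the shell, r < 0.535 m).
All the charge is outside the Gaussian surface: Q_enc = 0, hence E = 0 everywhere inside the shell.

|E| = 0 N/C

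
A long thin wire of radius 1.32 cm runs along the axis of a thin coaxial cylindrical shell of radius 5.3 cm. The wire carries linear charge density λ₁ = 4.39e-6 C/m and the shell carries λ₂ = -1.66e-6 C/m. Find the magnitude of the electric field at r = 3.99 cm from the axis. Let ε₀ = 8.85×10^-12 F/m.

By cylindrical symmetry E is radial; use a coaxial Gaussian cylinder of radius 3.99 cm and length L (between the conductors, 1.32 cm < r < 5.3 cm).
Only the inner wire is enclosed; the outer shell contributes nothing inside itself. λ_enc = λ₁ = 4.39×10^-6 C/m.
Since E is radial and uniform over the curved surface, Φ = E·2πrL = Q_enc/ε₀ = λ_enc L/ε₀.
E = |λ_enc|/(2πε₀r) = (4.39×10^-6)/(2π·8.85×10^-12·0.0399) = 1.98×10^6 N/C.

E ≈ 1.98×10^6 V/m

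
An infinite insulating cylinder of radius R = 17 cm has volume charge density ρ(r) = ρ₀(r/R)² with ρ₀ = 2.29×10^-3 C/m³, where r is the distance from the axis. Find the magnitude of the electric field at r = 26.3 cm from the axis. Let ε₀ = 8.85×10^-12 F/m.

Coaxial Gaussian cylinder, radius r = 26.3 cm, length L (r > R, full charge per length enclosed).
λ_enc = 2π ∫₀^R ρ₀(r'/R)^2 r' dr' = 2πρ₀R²/4 = 1.04×10^-4 C/m.
Since E is radial and uniform over the curved surface, Φ = E·2πrL = Q_enc/ε₀ = λ_enc L/ε₀.
E = |λ_enc|/(2πε₀r) = (1.04e-4)/(2π·8.85×10^-12·0.263) = 7.11×10^6 N/C.

|E| = 7.11e6 N/C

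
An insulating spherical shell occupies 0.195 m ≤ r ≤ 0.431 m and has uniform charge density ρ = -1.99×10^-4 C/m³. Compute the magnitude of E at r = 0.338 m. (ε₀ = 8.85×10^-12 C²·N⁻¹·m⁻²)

E ≈ 2.05×10^6 N/C

By spherical symmetry E is radial; choose a Gaussian sphere of radius r = 0.338 m (within the shell material, 0.195 m < r < 0.431 m).
Only the shell between 0.195 m and r is enclosed: Q_enc = ρ·(4π/3)(r³ − a³) = (-1.99×10^-4)·(4π/3)·((0.338)³ − (0.195)³) = -2.601e-5 C.
Since E is radial and uniform over the Gaussian sphere, Φ = E·4πr² = Q_enc/ε₀.
E = |Q_enc|/(4πε₀r²) = (2.601×10^-5)/(4π·8.85×10^-12·(0.338)²) = 2.05×10^6 N/C.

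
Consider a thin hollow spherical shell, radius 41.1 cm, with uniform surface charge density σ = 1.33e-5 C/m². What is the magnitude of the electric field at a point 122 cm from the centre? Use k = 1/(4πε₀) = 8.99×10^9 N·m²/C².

E ≈ 1.71×10^5 N/C

Use a concentric Gaussian sphere at r = 122 cm (r > 41.1 cm).
The entire shell is enclosed: Q_enc = σ·4πR² = (1.33e-5)·4π·(0.411)² = 2.823×10^-5 C.
Applying ∮E·dA = Q_enc/ε₀ with Φ = E(4πr²):
E = k|Q_enc|/r² = (8.99×10^9)(2.823e-5)/(1.22)² = 1.71e5 N/C.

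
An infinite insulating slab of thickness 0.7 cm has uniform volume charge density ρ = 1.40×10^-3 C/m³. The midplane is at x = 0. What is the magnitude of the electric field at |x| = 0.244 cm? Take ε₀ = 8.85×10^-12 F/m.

By symmetry E is perpendicular to the slab. A Gaussian pillbox from −0.244 cm to +0.244 cm (face area A) lies entirely within the slab.
Q_enc = ρ·(2x)·A and flux = 2EA, so 2EA = 2ρxA/ε₀ ⇒ E = |ρ|x/ε₀.
E = (1.40e-3)(0.00244)/(8.85×10^-12) = 3.86e5 N/C.

3.86e5 N/C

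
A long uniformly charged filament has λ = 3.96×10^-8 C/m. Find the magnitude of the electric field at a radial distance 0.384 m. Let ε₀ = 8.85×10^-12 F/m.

Coaxial Gaussian cylinder, radius r = 0.384 m, length L.
Q_enc = λL, so λ_enc = 3.96×10^-8 C/m.
By Gauss's law (flux through the curved wall only), E·2πrL = λ_enc L/ε₀.
E = |λ_enc|/(2πε₀r) = (3.96×10^-8)/(2π·8.85×10^-12·0.384) = 1.85×10^3 N/C.

1.85×10^3 N/C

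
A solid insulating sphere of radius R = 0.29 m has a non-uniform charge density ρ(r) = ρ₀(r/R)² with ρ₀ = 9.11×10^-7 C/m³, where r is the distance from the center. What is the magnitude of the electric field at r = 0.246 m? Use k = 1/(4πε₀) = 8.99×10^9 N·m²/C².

3.64×10^3 V/m

Use a concentric Gaussian sphere at r = 0.246 m (r < R).
Integrate the density: Q_enc = 4π ∫₀^r ρ₀(r'/R)^2 r'² dr' = 4πρ₀ r^5/(5·R²) = 2.453×10^-8 C.
By Gauss's law, ∮E·dA = E·4πr² = Q_enc/ε₀.
E = k|Q_enc|/r² = (8.99×10^9)(2.453×10^-8)/(0.246)² = 3.64×10^3 N/C.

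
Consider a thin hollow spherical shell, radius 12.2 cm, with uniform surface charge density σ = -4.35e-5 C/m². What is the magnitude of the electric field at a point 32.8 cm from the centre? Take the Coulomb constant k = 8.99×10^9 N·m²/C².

Use a concentric Gaussian sphere at r = 32.8 cm (r > 12.2 cm).
The entire shell is enclosed: Q_enc = σ·4πR² = (-4.35×10^-5)·4π·(0.122)² = -8.136×10^-6 C.
Gauss's law: E·4πr² = Q_enc/ε₀.
E = k|Q_enc|/r² = (8.99×10^9)(8.136×10^-6)/(0.328)² = 6.80×10^5 N/C.

E ≈ 6.80×10^5 V/m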